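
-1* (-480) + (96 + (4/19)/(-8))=21887/38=575.97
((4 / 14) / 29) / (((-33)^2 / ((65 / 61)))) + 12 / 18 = 8990188 / 13485087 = 0.67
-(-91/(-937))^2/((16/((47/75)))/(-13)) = 5059691/1053562800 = 0.00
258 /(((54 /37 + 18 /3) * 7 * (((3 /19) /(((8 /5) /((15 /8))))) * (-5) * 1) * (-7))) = 967328 /1267875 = 0.76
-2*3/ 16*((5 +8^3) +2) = -1557/ 8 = -194.62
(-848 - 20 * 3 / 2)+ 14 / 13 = -11400 / 13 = -876.92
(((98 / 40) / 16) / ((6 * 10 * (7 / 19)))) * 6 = 133 / 3200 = 0.04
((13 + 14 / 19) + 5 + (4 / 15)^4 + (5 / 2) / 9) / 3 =36589103 / 5771250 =6.34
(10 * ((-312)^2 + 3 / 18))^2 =8528298105625 / 9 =947588678402.78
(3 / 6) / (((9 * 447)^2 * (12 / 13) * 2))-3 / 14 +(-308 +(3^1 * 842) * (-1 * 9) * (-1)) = 121951461824947 / 5438001744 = 22425.79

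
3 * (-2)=-6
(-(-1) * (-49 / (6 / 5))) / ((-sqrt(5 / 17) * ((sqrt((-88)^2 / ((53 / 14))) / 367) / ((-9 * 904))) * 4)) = -870891 * sqrt(63070) / 176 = -1242689.27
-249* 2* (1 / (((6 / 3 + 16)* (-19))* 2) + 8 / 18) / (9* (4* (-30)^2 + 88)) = -8383 / 1261296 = -0.01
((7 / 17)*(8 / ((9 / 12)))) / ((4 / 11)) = 616 / 51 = 12.08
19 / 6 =3.17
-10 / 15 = -2 / 3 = -0.67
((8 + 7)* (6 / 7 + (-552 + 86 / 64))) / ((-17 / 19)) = 35099175 / 3808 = 9217.22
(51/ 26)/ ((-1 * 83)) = -51/ 2158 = -0.02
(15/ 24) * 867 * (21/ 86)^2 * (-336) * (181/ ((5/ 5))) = -7266504735/ 3698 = -1964982.35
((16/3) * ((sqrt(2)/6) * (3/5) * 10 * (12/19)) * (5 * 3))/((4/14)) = 3360 * sqrt(2)/19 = 250.09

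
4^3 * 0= 0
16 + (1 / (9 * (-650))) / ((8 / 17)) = 748783 / 46800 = 16.00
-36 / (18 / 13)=-26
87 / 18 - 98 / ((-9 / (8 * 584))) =915799 / 18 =50877.72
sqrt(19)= 4.36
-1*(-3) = 3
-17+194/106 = -804/53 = -15.17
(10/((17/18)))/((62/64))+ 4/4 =6287/527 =11.93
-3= -3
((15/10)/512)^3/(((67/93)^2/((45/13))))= 10508535/62660351623168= 0.00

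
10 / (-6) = -5 / 3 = -1.67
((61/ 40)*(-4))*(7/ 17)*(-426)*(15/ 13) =272853/ 221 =1234.63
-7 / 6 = -1.17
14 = 14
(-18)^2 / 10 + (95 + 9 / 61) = 38902 / 305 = 127.55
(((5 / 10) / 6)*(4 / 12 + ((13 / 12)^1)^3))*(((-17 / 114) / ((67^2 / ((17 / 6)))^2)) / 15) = -13623749 / 25723070389647360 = -0.00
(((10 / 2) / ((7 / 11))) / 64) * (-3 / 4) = -165 / 1792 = -0.09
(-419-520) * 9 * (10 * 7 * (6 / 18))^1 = -197190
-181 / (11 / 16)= -2896 / 11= -263.27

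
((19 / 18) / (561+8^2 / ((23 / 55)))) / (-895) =-437 / 264574530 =-0.00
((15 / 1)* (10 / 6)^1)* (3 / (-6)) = -25 / 2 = -12.50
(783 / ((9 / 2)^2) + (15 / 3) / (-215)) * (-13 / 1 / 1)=-64805 / 129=-502.36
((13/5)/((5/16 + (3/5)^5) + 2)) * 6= 780000/119513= 6.53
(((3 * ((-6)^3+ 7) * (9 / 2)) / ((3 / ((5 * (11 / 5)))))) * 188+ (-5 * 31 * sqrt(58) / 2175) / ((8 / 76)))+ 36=-1944918 - 589 * sqrt(58) / 870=-1944923.16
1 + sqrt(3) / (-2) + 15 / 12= 9 / 4 - sqrt(3) / 2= 1.38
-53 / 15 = -3.53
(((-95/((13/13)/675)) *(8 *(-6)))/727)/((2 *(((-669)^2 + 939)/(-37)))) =-0.17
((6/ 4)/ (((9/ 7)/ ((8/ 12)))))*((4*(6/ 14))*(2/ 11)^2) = 16/ 363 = 0.04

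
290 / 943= 0.31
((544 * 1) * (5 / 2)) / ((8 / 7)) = 1190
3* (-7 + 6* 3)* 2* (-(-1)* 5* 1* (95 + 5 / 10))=31515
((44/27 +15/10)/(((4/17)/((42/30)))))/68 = 1183/4320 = 0.27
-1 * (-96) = 96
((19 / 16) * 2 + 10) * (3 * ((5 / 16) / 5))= 297 / 128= 2.32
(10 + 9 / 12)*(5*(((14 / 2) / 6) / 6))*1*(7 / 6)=10535 / 864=12.19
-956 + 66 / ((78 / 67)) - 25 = -12016 / 13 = -924.31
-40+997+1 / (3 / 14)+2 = 2891 / 3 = 963.67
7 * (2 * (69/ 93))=322/ 31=10.39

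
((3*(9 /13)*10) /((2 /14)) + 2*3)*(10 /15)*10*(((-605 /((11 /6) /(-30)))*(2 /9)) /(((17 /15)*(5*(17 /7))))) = 606144000 /3757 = 161337.24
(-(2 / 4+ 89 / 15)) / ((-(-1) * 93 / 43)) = -8299 / 2790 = -2.97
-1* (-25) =25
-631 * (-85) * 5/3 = 268175/3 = 89391.67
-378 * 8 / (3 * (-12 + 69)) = -336 / 19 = -17.68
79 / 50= 1.58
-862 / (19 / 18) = -15516 / 19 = -816.63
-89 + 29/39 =-3442/39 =-88.26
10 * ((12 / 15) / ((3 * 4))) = 2 / 3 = 0.67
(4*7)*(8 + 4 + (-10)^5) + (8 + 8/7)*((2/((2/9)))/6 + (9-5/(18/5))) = -176373584/63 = -2799580.70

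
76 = 76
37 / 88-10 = -9.58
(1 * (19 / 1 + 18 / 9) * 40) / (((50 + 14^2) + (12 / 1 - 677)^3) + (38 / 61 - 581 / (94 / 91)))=-963312 / 337250876149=-0.00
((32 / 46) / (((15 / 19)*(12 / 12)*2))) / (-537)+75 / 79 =13882867 / 14635935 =0.95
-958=-958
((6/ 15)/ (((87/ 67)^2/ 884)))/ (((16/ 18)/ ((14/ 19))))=13888966/ 79895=173.84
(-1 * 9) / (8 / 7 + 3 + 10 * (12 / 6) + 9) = -63 / 232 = -0.27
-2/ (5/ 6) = -12/ 5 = -2.40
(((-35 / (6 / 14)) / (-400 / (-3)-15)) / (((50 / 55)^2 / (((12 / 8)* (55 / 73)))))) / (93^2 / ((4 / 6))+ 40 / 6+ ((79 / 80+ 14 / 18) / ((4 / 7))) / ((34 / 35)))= -0.00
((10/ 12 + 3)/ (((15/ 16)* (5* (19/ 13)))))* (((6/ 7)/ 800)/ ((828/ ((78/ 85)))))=169/ 254362500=0.00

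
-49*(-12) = 588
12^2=144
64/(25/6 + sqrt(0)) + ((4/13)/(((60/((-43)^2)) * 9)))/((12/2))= 817949/52650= 15.54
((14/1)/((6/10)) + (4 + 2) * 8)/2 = 107/3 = 35.67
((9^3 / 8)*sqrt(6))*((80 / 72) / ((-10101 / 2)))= -135*sqrt(6) / 6734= -0.05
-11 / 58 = -0.19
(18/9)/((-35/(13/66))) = -13/1155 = -0.01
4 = 4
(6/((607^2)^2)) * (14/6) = 0.00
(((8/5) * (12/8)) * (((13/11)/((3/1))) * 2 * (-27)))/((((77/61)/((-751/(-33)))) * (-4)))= 10719774/46585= 230.11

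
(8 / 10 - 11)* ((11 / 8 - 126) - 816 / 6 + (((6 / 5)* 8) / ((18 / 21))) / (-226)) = 60090699 / 22600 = 2658.88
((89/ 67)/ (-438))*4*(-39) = 2314/ 4891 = 0.47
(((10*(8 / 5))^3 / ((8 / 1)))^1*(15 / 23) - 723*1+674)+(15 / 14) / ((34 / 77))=449399 / 1564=287.34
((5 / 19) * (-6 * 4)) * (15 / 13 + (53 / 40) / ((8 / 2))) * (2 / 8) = -9267 / 3952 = -2.34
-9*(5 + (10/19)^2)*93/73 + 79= 487402/26353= 18.50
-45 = -45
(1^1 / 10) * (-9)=-9 / 10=-0.90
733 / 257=2.85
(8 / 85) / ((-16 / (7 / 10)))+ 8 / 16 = 843 / 1700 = 0.50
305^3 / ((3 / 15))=141863125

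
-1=-1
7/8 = 0.88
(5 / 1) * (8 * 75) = 3000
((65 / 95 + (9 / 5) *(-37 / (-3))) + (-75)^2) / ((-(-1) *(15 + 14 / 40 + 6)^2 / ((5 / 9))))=214619600 / 31178259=6.88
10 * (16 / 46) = 80 / 23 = 3.48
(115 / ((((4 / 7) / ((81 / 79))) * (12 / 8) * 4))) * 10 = 343.91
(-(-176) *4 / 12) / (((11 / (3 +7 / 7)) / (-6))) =-128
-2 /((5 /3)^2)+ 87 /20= 363 /100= 3.63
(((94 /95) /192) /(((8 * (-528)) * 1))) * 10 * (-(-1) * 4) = -47 /963072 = -0.00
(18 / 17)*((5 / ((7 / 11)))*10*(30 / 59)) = 297000 / 7021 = 42.30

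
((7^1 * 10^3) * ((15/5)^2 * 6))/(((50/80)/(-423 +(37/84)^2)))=-1789991400/7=-255713057.14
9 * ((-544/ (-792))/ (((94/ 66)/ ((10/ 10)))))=204/ 47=4.34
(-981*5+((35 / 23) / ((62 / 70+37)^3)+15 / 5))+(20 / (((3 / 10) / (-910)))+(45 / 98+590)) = -170734864648919819 / 2627571170952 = -64978.21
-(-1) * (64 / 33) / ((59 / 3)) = 64 / 649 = 0.10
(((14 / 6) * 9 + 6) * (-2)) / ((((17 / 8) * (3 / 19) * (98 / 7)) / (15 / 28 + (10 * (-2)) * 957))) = 183279510 / 833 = 220023.42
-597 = -597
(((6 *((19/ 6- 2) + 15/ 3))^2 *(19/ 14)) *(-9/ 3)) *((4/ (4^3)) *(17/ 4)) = -1326561/ 896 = -1480.54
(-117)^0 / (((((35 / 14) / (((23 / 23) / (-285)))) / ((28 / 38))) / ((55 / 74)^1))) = -154 / 200355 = -0.00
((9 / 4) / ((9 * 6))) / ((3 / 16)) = 2 / 9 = 0.22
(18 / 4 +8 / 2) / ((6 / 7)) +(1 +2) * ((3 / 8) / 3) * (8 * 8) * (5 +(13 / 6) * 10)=7799 / 12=649.92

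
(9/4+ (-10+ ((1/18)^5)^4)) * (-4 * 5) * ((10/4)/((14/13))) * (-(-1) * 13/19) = 417425059610619084724233826175/1695515416780678397200171008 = 246.19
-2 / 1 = -2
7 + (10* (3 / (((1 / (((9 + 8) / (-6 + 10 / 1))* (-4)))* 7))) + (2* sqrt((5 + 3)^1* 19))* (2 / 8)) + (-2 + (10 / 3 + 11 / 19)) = -25514 / 399 + sqrt(38) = -57.78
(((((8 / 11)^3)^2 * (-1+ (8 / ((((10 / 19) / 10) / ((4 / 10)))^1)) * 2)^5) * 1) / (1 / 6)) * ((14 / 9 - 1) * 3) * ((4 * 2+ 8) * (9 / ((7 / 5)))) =6018925535862189981696 / 1550115875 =3882887487919.05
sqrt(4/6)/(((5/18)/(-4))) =-24*sqrt(6)/5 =-11.76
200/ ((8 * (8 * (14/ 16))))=25/ 7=3.57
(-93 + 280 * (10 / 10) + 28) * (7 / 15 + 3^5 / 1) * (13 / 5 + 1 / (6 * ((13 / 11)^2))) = 1082527666 / 7605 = 142344.20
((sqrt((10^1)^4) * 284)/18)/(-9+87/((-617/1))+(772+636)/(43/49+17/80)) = 187187311/152160543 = 1.23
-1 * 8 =-8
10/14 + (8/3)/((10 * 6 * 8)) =907/1260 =0.72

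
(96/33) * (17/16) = 34/11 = 3.09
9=9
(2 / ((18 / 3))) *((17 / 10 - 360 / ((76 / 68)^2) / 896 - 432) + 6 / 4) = -86751233 / 606480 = -143.04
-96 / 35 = -2.74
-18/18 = -1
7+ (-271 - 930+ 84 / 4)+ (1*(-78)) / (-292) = -171219 / 146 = -1172.73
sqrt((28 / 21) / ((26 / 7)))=0.60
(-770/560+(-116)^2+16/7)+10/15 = 2260873/168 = 13457.58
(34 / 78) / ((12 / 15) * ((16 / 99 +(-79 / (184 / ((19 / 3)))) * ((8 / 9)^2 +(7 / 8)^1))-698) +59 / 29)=-808243920 / 1038093294641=-0.00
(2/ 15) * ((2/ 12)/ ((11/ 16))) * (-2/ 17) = -32/ 8415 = -0.00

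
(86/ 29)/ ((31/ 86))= 7396/ 899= 8.23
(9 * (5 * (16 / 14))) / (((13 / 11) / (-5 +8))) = 11880 / 91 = 130.55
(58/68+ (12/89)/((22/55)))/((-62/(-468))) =421317/46903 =8.98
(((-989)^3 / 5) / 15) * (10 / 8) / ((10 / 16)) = -25796311.17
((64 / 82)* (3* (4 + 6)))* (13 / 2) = 152.20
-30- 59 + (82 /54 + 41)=-1255 /27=-46.48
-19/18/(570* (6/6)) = -0.00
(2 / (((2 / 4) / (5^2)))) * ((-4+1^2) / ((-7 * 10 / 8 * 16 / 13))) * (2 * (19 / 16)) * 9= 33345 / 56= 595.45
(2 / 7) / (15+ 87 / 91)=0.02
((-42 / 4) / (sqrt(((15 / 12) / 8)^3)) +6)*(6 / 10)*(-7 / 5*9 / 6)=-189 / 25 +42336*sqrt(10) / 625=206.65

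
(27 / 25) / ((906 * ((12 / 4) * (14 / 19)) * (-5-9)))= -57 / 1479800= -0.00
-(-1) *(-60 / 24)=-2.50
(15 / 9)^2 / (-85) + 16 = 2443 / 153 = 15.97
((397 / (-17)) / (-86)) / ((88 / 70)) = 13895 / 64328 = 0.22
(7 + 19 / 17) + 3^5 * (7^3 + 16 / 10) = 7118403 / 85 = 83745.92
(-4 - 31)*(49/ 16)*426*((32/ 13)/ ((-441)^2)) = -1420/ 2457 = -0.58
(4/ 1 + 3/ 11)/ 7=47/ 77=0.61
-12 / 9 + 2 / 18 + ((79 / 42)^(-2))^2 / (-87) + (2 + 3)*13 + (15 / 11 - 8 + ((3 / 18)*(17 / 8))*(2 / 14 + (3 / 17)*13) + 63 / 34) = 6372209694462769 / 106458049788552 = 59.86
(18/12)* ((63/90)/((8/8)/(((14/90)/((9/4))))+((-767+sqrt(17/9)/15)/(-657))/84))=2607633* sqrt(17)/1292833216880083+93760026071670/1292833216880083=0.07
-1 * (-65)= 65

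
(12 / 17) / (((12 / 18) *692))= 9 / 5882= 0.00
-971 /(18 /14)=-6797 /9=-755.22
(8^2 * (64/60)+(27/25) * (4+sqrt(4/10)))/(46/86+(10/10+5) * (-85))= -234092/1643025-1161 * sqrt(10)/2738375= -0.14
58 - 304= -246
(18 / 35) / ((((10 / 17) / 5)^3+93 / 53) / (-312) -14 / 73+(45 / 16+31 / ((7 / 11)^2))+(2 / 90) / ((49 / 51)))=1494516205728 / 230124225704617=0.01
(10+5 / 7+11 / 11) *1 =82 / 7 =11.71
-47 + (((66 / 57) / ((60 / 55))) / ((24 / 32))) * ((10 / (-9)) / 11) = -72553 / 1539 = -47.14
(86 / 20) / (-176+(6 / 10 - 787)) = -43 / 9624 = -0.00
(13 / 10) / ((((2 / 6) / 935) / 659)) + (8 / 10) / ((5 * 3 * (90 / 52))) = 16220543833 / 6750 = 2403043.53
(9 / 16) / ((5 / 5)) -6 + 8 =41 / 16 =2.56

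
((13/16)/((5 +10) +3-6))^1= 13/192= 0.07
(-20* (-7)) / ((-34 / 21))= -1470 / 17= -86.47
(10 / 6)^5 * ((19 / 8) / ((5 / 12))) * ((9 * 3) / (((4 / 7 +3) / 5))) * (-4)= -11083.33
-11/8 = -1.38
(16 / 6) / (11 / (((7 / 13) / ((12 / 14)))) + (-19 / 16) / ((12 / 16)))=0.17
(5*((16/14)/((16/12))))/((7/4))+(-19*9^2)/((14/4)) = -21426/49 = -437.27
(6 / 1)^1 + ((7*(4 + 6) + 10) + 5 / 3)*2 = 508 / 3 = 169.33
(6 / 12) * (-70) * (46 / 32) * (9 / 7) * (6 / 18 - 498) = 515085 / 16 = 32192.81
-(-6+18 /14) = 33 /7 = 4.71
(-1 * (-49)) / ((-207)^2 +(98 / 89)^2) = 388129 / 339416533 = 0.00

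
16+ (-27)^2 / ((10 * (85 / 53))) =52237 / 850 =61.46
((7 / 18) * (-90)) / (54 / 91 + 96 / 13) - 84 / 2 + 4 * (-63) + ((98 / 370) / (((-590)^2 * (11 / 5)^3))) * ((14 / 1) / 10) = -3069128183401 / 10285728420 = -298.39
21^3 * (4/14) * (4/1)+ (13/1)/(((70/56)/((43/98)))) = 2594198/245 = 10588.56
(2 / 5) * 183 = 366 / 5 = 73.20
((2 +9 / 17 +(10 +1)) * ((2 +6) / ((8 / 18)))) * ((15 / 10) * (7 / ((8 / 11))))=239085 / 68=3515.96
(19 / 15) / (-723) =-19 / 10845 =-0.00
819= 819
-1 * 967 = -967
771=771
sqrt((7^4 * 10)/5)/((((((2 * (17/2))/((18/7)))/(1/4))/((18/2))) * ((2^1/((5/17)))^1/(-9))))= -31.21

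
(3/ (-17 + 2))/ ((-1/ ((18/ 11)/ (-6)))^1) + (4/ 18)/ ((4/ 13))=661/ 990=0.67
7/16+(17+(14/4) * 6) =615/16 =38.44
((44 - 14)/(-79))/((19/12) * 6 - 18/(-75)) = -1500/38473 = -0.04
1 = 1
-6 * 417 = -2502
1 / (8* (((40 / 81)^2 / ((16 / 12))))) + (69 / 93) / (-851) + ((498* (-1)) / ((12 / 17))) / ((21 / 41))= -106115544131 / 77078400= -1376.72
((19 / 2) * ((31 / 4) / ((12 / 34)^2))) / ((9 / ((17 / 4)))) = 2893757 / 10368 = 279.10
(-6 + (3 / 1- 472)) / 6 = -475 / 6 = -79.17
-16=-16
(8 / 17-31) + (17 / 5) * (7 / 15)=-36902 / 1275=-28.94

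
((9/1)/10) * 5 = 9/2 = 4.50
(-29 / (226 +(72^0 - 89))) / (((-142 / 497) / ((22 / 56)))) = 319 / 1104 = 0.29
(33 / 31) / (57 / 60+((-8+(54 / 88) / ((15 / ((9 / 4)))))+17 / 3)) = -87120 / 105679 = -0.82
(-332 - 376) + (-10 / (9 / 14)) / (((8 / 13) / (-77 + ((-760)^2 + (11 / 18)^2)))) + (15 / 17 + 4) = -1447424137051 / 99144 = -14599210.61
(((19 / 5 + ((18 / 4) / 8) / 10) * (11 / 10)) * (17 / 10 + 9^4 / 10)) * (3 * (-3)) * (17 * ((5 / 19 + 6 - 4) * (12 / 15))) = -146859352497 / 190000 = -772943.96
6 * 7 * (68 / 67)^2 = 43.26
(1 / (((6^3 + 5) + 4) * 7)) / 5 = 1 / 7875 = 0.00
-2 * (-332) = 664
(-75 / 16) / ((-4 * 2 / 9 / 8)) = 675 / 16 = 42.19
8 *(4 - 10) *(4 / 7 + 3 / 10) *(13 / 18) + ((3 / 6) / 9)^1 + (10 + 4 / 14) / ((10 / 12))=-1603 / 90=-17.81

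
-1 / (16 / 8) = -1 / 2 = -0.50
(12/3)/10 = 2/5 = 0.40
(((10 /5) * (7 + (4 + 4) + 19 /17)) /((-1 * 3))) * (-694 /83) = 380312 /4233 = 89.84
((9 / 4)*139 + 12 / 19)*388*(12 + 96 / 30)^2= 702315696 / 25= 28092627.84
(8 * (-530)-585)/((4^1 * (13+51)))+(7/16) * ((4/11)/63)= -477611/25344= -18.85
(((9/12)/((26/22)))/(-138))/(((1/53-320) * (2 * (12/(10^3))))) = 72875/121697784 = 0.00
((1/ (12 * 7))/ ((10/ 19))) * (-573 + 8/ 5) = -54283/ 4200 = -12.92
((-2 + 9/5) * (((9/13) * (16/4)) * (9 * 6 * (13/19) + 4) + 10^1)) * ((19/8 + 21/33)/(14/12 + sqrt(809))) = 16961007/157993550 -7269003 * sqrt(809)/78996775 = -2.51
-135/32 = -4.22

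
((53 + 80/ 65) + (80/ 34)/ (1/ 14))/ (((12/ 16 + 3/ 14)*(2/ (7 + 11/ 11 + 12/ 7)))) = 154120/ 351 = 439.09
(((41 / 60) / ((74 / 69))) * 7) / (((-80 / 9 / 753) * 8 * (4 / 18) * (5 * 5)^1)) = -402614793 / 47360000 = -8.50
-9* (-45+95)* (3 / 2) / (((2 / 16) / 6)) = -32400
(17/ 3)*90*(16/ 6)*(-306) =-416160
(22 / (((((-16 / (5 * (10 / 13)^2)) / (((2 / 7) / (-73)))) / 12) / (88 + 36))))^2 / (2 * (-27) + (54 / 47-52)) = -5.35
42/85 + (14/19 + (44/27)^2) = 4575892/1177335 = 3.89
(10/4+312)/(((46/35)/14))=154105/46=3350.11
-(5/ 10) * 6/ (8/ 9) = -3.38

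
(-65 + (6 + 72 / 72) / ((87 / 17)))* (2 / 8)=-1384 / 87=-15.91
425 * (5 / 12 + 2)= 12325 / 12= 1027.08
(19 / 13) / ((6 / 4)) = 38 / 39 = 0.97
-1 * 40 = -40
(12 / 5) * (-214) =-513.60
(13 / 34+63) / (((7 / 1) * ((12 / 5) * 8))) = 10775 / 22848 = 0.47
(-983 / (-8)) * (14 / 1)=6881 / 4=1720.25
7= 7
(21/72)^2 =49/576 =0.09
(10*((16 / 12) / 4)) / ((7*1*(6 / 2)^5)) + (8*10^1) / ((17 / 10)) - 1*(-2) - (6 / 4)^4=44.00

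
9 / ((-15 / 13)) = -39 / 5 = -7.80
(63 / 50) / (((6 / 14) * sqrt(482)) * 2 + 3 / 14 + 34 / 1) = 211239 / 4000825 - 5292 * sqrt(482) / 4000825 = 0.02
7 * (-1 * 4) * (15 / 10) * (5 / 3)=-70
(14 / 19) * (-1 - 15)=-224 / 19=-11.79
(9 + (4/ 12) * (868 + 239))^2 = 142884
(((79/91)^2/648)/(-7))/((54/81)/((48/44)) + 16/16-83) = 0.00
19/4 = 4.75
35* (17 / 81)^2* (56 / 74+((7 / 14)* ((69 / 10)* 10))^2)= 1782960935 / 971028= 1836.16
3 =3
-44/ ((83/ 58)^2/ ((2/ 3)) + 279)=-296032/ 1897779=-0.16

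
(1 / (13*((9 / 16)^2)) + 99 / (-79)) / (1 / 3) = -84023 / 27729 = -3.03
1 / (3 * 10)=1 / 30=0.03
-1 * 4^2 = -16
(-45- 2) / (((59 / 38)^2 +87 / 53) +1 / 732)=-164562933 / 14192819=-11.59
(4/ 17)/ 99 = 0.00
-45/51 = -0.88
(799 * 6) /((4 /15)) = 35955 /2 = 17977.50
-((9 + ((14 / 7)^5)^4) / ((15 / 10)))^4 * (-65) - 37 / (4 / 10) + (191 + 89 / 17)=42749084623426963411054385687 / 2754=15522543436247989619119240.00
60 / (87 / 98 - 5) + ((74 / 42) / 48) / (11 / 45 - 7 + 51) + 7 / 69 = -89838109513 / 6200738544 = -14.49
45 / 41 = 1.10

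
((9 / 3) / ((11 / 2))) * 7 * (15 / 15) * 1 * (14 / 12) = 4.45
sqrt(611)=24.72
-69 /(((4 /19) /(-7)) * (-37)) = -9177 /148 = -62.01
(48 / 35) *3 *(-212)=-30528 / 35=-872.23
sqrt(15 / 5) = sqrt(3) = 1.73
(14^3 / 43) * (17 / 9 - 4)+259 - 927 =-310652 / 387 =-802.72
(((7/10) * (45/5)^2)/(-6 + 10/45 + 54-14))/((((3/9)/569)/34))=21154851/220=96158.41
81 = 81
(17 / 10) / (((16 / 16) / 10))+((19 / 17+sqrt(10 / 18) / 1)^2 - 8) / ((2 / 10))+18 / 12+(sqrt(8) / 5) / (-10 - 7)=-64903 / 5202 - 2 * sqrt(2) / 85+190 * sqrt(5) / 51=-4.18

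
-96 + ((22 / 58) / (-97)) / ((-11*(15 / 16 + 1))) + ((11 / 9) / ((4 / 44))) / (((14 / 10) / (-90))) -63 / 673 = -394536556065 / 410813333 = -960.38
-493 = -493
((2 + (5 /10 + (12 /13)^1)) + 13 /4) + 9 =815 /52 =15.67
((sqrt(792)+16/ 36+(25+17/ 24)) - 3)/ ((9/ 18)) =1667/ 36+12 * sqrt(22) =102.59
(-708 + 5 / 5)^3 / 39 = -353393243 / 39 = -9061365.21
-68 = -68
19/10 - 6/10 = 13/10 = 1.30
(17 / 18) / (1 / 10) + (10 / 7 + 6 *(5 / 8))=3685 / 252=14.62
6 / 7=0.86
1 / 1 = 1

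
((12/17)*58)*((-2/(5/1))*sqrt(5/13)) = -1392*sqrt(65)/1105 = -10.16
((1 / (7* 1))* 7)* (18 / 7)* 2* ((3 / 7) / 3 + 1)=288 / 49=5.88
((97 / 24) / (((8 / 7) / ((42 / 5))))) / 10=4753 / 1600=2.97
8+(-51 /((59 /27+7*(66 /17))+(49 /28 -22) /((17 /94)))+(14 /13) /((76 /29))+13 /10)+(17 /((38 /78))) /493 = 194787682 /18731245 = 10.40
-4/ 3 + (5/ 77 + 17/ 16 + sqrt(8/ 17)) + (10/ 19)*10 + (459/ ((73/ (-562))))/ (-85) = 2*sqrt(34)/ 17 + 1195205441/ 25631760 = 47.32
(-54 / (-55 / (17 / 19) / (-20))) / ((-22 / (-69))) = -126684 / 2299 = -55.10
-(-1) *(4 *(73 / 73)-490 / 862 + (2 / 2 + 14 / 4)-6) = 1665 / 862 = 1.93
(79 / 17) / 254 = 79 / 4318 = 0.02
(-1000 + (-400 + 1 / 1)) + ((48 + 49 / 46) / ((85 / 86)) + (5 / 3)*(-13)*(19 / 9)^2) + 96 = -641300377 / 475065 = -1349.92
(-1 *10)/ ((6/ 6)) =-10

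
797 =797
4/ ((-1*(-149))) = 4/ 149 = 0.03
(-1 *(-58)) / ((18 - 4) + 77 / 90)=5220 / 1337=3.90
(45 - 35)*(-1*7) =-70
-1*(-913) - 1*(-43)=956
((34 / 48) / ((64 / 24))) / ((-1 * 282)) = -17 / 18048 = -0.00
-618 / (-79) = 7.82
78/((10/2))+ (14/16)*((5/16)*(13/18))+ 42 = 665827/11520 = 57.80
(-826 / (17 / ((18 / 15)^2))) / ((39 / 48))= -475776 / 5525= -86.11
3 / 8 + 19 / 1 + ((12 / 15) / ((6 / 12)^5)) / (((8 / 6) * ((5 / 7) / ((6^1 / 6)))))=9251 / 200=46.26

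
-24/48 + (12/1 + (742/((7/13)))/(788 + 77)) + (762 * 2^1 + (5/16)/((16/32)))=10641009/6920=1537.72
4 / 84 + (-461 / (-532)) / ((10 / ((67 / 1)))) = 93421 / 15960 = 5.85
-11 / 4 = -2.75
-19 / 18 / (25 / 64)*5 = -608 / 45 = -13.51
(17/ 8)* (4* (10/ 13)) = 85/ 13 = 6.54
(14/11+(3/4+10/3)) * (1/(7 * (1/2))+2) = 404/33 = 12.24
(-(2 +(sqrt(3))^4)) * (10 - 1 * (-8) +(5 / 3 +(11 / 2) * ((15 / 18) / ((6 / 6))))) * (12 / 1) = -3201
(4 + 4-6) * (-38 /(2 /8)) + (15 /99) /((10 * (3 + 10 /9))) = -247453 /814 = -304.00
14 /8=7 /4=1.75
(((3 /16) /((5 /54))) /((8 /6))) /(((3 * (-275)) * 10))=-81 /440000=-0.00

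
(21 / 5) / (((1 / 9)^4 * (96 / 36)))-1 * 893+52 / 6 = 1133909 / 120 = 9449.24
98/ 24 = 49/ 12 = 4.08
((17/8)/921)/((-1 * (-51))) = 1/22104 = 0.00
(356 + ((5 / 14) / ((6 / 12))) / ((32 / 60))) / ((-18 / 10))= -100055 / 504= -198.52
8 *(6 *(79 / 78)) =632 / 13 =48.62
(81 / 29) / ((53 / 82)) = 6642 / 1537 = 4.32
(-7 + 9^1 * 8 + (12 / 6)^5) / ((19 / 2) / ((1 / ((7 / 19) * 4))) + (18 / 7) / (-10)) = 7.06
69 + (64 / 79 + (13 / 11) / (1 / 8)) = 68881 / 869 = 79.26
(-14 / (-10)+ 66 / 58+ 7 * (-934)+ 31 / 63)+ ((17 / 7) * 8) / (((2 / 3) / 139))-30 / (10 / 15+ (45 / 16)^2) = -21383588311 / 8596035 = -2487.61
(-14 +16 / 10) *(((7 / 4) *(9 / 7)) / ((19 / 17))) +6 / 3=-4363 / 190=-22.96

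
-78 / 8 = -39 / 4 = -9.75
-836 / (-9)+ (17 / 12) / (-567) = 631999 / 6804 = 92.89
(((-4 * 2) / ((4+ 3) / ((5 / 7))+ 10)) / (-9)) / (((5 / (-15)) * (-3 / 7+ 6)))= -280 / 11583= -0.02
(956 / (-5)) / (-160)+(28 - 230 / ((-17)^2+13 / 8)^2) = 252484003 / 8649000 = 29.19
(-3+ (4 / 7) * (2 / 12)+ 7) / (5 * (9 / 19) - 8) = -1634 / 2247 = -0.73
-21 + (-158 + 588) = 409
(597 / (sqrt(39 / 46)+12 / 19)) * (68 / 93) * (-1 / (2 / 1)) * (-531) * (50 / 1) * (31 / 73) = -125602400160 / 36281+4323271020 * sqrt(1794) / 36281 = 1585196.07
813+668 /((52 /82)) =24263 /13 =1866.38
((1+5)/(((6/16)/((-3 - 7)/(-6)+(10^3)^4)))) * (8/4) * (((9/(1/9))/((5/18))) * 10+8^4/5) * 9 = 1075737600001792896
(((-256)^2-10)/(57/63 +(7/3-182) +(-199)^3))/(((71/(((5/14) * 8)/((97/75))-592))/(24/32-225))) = -17653677264522/1139773245371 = -15.49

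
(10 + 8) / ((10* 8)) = 0.22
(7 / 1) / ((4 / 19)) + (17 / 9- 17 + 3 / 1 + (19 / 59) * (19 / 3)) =49231 / 2124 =23.18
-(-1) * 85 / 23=85 / 23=3.70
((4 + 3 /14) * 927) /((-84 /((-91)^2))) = -3081039 /8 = -385129.88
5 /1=5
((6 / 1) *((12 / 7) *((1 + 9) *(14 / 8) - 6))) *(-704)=-582912 / 7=-83273.14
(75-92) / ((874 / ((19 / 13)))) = -17 / 598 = -0.03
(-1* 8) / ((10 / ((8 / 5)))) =-32 / 25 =-1.28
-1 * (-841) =841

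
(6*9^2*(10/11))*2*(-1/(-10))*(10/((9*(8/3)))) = 405/11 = 36.82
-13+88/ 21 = -185/ 21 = -8.81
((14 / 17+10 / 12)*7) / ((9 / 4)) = 2366 / 459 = 5.15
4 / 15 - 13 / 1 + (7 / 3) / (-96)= -18371 / 1440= -12.76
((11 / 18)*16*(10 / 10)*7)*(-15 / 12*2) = -1540 / 9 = -171.11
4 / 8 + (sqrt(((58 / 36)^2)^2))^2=759769 / 104976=7.24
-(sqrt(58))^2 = -58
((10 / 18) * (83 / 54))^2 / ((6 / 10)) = 861125 / 708588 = 1.22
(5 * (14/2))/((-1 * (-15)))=7/3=2.33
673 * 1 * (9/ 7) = 6057/ 7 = 865.29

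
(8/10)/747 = 4/3735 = 0.00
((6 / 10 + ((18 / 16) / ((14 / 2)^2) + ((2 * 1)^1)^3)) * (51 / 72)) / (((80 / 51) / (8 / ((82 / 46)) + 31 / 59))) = 59232985403 / 3034393600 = 19.52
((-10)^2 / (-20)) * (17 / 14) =-85 / 14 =-6.07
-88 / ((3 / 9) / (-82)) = 21648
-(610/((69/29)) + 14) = -18656/69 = -270.38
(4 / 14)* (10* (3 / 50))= 6 / 35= 0.17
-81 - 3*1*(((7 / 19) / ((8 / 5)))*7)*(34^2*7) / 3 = -13124.03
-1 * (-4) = 4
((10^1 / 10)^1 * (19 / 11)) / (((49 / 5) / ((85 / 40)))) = 1615 / 4312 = 0.37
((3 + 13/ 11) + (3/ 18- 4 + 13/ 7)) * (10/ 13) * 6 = 10190/ 1001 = 10.18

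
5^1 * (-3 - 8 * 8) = -335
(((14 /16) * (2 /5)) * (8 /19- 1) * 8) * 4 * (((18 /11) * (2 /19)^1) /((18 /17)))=-1904 /1805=-1.05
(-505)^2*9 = 2295225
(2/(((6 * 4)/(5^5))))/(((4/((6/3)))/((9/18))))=3125/48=65.10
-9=-9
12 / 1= 12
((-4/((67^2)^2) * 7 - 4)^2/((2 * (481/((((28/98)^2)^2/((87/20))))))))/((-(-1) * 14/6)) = 1039533976761303040/95198848641431096288363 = 0.00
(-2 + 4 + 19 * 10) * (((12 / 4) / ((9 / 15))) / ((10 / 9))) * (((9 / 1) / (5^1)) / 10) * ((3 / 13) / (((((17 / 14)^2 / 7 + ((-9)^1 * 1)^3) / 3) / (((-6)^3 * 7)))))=72589644288 / 324967175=223.38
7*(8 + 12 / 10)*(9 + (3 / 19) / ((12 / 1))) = 22057 / 38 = 580.45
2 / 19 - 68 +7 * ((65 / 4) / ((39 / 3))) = -4495 / 76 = -59.14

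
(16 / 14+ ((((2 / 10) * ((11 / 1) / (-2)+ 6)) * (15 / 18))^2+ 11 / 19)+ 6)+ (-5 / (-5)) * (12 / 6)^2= 224629 / 19152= 11.73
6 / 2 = 3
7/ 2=3.50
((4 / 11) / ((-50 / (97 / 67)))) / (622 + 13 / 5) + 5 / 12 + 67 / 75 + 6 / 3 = 761842601 / 230165100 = 3.31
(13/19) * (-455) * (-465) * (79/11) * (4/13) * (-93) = -6217766100/209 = -29750077.03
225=225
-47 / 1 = -47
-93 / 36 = -31 / 12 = -2.58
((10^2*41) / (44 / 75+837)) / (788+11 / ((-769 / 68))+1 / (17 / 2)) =0.01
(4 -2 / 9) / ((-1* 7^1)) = -34 / 63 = -0.54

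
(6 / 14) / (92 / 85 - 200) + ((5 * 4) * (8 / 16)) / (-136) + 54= 53.92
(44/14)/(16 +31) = 22/329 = 0.07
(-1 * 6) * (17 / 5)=-102 / 5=-20.40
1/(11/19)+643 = 7092/11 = 644.73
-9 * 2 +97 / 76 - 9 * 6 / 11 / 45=-70361 / 4180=-16.83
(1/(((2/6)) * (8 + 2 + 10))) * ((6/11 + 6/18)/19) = 29/4180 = 0.01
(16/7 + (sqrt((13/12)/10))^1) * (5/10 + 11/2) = sqrt(390)/10 + 96/7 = 15.69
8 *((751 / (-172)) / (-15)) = 1502 / 645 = 2.33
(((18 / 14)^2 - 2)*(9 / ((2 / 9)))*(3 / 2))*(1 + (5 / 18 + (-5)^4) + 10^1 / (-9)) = -5165127 / 392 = -13176.34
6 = 6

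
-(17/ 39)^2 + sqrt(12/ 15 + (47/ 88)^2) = -289/ 1521 + 3 * sqrt(23345)/ 440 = 0.85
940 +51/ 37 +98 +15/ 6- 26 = 75175/ 74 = 1015.88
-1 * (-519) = 519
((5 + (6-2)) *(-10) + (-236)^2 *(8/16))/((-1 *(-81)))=27758/81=342.69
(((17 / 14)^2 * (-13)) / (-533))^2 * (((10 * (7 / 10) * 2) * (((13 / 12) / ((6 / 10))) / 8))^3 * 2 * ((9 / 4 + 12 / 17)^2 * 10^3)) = 44534597453125 / 62464131072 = 712.96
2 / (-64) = -1 / 32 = -0.03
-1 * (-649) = 649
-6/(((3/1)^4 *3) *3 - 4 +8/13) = -78/9433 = -0.01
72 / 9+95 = 103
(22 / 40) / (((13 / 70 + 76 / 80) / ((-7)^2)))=3773 / 159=23.73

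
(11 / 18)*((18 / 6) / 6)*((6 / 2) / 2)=11 / 24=0.46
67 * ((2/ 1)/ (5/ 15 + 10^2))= 402/ 301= 1.34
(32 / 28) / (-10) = -0.11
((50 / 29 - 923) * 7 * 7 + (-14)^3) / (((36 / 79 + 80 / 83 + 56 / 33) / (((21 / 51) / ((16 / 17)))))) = -44753865849 / 6657472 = -6722.35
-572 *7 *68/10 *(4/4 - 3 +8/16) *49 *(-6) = -60035976/5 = -12007195.20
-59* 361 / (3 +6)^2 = -262.95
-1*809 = -809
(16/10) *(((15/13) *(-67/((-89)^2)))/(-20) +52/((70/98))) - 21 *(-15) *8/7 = 1226616386/2574325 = 476.48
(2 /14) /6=1 /42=0.02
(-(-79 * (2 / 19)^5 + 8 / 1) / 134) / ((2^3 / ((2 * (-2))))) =4951566 / 165898633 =0.03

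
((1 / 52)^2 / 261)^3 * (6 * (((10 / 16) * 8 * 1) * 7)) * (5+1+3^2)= 0.00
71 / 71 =1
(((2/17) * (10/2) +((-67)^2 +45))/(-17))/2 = -38544/289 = -133.37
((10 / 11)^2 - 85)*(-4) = 336.69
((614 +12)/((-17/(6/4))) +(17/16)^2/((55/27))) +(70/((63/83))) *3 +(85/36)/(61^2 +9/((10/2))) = 4450714851953/20049511680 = 221.99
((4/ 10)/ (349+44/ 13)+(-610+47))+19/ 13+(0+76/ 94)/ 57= -7858491104/ 13994955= -561.52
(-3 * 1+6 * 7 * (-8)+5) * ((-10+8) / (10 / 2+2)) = 668 / 7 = 95.43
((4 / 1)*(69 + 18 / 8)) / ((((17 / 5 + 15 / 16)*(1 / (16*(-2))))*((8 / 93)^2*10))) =-9859860 / 347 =-28414.58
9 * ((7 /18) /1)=7 /2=3.50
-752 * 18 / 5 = -13536 / 5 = -2707.20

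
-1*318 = -318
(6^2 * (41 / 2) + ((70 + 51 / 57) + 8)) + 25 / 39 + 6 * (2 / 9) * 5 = 203578 / 247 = 824.20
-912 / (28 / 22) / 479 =-5016 / 3353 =-1.50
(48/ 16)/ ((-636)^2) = 1/ 134832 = 0.00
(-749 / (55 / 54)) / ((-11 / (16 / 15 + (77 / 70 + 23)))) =1017891 / 605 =1682.46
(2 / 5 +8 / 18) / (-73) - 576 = -1892198 / 3285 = -576.01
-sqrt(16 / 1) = -4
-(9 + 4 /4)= -10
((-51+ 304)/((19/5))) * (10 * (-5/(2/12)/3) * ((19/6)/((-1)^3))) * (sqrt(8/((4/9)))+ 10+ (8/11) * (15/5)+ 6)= 63250 * sqrt(2)+ 1150000/3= 472782.34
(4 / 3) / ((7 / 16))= 64 / 21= 3.05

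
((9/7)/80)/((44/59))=0.02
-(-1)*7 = 7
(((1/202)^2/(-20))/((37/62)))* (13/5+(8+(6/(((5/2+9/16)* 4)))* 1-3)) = -0.00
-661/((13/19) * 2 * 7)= -69.01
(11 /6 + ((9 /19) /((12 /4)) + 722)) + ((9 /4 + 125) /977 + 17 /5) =810298867 /1113780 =727.52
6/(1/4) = 24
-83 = -83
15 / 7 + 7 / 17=304 / 119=2.55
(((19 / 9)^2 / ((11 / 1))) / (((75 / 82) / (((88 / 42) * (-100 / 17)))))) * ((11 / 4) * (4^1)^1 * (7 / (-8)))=52.55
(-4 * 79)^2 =99856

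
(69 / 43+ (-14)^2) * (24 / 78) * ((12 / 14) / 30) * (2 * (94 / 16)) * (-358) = -142970522 / 19565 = -7307.46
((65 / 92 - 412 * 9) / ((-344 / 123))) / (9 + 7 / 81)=3398090373 / 23292928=145.89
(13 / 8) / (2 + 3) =13 / 40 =0.32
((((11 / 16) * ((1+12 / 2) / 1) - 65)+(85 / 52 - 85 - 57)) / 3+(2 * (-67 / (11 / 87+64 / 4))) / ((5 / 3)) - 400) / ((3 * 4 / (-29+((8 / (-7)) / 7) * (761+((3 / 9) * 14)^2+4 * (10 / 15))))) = 47738932485947 / 7721663040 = 6182.47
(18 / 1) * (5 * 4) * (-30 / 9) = -1200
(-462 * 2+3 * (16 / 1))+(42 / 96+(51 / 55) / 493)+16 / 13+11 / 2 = -288242991 / 331760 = -868.83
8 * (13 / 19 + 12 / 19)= 200 / 19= 10.53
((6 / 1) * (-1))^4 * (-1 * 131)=-169776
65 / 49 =1.33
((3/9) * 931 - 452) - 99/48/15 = -34033/240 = -141.80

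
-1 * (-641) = 641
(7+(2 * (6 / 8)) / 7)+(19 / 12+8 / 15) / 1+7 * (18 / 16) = 14453 / 840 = 17.21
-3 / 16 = -0.19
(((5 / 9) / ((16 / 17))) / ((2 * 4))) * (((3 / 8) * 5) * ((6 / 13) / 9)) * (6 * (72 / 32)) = 1275 / 13312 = 0.10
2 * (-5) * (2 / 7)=-20 / 7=-2.86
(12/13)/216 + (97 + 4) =23635/234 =101.00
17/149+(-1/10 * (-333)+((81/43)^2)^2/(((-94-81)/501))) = -469374763313/178290472150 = -2.63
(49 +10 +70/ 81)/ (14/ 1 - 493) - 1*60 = -2332789/ 38799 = -60.12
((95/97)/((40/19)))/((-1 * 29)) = -361/22504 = -0.02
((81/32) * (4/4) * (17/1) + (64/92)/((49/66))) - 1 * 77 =-1191257/36064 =-33.03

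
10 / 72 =5 / 36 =0.14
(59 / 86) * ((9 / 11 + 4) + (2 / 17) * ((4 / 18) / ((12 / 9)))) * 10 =800630 / 24123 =33.19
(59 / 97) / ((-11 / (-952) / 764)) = 42912352 / 1067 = 40217.76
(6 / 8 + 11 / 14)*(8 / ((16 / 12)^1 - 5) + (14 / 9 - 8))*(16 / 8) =-2623 / 99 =-26.49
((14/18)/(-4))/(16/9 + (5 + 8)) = -0.01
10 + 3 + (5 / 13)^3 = 28686 / 2197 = 13.06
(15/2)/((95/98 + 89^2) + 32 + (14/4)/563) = 82761/87770530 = 0.00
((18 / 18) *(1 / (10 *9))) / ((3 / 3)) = 1 / 90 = 0.01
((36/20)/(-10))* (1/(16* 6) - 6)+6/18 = 271/192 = 1.41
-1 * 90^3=-729000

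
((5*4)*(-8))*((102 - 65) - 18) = -3040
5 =5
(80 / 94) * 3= 120 / 47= 2.55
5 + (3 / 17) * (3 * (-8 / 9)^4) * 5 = 82445 / 12393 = 6.65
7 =7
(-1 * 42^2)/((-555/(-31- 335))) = -215208/185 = -1163.29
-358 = -358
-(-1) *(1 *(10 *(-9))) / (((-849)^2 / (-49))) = 490 / 80089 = 0.01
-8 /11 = -0.73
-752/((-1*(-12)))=-188/3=-62.67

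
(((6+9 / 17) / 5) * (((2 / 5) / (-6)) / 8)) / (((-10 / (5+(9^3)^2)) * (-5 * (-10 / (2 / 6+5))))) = 9831751 / 159375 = 61.69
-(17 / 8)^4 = -83521 / 4096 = -20.39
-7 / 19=-0.37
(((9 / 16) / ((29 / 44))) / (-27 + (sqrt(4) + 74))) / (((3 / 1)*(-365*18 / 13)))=-0.00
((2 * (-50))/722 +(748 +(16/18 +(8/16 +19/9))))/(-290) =-542483/209380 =-2.59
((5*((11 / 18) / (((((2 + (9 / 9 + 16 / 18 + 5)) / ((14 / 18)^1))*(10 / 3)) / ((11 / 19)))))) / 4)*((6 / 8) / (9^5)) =847 / 5744286720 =0.00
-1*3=-3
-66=-66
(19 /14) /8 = 19 /112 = 0.17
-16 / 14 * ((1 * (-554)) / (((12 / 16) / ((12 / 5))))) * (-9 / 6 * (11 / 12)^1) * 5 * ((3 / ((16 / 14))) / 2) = -18282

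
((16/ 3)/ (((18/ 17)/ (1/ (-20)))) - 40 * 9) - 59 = -56599/ 135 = -419.25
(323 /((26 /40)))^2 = 41731600 /169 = 246932.54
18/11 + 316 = 3494/11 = 317.64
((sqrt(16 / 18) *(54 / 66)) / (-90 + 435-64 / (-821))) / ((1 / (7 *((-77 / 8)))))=-120687 *sqrt(2) / 1133236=-0.15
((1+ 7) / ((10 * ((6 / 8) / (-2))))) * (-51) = 544 / 5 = 108.80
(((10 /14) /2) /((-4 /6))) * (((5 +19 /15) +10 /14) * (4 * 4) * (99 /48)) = -24189 /196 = -123.41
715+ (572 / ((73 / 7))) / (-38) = 989703 / 1387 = 713.56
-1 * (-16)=16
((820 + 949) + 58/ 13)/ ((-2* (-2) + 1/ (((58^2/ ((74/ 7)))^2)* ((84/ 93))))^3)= 27.71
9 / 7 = 1.29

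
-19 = -19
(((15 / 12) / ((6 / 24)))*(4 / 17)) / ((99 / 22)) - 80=-12200 / 153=-79.74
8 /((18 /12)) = 16 /3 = 5.33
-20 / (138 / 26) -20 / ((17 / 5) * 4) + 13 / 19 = -101506 / 22287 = -4.55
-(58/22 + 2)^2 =-2601/121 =-21.50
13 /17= 0.76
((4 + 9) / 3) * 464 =6032 / 3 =2010.67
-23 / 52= -0.44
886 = 886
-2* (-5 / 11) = 10 / 11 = 0.91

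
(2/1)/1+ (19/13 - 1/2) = 77/26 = 2.96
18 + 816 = 834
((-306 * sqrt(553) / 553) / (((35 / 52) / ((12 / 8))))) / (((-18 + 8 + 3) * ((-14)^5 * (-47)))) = 5967 * sqrt(553) / 856188244520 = 0.00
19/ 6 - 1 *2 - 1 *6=-29/ 6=-4.83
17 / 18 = 0.94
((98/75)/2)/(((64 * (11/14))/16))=343/1650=0.21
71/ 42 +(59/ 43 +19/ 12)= 16781/ 3612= 4.65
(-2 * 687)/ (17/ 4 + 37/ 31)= -56792/ 225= -252.41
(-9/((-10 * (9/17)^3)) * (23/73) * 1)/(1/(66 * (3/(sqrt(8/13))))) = 1242989 * sqrt(26)/13140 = 482.35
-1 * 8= -8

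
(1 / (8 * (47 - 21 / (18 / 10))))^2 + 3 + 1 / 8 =2247209 / 719104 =3.13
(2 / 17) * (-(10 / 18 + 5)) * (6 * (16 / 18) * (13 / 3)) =-20800 / 1377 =-15.11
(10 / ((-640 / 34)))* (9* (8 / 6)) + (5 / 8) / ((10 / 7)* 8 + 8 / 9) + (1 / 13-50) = -4539385 / 80704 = -56.25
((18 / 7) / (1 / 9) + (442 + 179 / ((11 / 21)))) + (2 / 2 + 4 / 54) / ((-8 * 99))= 120778573 / 149688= 806.87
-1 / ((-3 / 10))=10 / 3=3.33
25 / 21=1.19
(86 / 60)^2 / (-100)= -1849 / 90000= -0.02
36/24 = 3/2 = 1.50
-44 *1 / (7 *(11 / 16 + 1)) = -704 / 189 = -3.72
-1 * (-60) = 60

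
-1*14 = -14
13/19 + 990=18823/19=990.68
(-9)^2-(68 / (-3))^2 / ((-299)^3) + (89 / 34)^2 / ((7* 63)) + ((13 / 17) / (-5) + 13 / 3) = 644995119025051 / 7570725214780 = 85.20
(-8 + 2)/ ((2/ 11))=-33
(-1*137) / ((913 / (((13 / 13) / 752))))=-137 / 686576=-0.00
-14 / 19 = -0.74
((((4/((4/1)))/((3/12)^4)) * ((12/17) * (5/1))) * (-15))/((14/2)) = -230400/119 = -1936.13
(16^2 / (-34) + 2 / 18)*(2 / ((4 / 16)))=-9080 / 153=-59.35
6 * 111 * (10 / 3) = 2220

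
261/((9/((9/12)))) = 87/4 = 21.75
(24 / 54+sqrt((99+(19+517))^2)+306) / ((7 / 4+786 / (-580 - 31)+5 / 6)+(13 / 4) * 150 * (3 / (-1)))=-20708012 / 32140623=-0.64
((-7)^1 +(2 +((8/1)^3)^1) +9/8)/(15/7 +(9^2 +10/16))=28455/4691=6.07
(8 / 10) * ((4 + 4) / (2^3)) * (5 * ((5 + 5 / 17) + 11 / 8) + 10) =1179 / 34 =34.68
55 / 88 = 5 / 8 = 0.62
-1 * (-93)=93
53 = 53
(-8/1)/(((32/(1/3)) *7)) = -1/84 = -0.01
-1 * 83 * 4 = -332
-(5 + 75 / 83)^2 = -240100 / 6889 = -34.85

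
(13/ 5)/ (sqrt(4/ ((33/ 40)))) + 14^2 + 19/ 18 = 13 *sqrt(330)/ 200 + 3547/ 18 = 198.24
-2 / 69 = -0.03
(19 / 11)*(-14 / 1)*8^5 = -8716288 / 11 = -792389.82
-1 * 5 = -5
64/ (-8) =-8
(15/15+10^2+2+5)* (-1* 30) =-3240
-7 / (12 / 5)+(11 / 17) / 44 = -148 / 51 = -2.90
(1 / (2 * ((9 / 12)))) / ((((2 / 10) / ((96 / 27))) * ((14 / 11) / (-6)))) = -3520 / 63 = -55.87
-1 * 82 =-82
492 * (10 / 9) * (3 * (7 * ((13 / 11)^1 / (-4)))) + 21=-37079 / 11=-3370.82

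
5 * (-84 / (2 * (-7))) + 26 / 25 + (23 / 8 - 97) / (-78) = 167683 / 5200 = 32.25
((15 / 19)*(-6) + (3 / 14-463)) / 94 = -124361 / 25004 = -4.97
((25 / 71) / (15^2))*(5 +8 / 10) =29 / 3195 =0.01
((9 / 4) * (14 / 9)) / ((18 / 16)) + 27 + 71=910 / 9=101.11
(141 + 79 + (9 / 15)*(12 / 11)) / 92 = 3034 / 1265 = 2.40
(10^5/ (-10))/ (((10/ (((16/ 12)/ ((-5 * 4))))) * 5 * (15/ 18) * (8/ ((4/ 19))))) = 8/ 19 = 0.42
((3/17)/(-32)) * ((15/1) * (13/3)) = -195/544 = -0.36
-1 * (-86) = 86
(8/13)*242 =1936/13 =148.92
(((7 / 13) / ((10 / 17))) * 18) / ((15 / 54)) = 59.32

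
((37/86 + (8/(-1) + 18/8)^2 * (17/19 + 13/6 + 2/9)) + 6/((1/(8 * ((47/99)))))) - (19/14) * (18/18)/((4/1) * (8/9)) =4761402505/36235584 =131.40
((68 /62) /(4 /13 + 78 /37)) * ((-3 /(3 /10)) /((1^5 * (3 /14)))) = -163540 /7719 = -21.19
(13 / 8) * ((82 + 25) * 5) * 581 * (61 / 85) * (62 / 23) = 977142.81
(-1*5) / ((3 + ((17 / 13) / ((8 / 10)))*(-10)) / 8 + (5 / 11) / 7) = 80080 / 25679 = 3.12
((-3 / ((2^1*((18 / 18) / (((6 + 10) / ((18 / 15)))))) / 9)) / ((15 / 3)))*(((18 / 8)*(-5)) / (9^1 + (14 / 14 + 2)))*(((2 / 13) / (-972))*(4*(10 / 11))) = -25 / 1287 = -0.02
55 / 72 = 0.76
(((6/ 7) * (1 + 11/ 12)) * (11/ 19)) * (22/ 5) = 4.18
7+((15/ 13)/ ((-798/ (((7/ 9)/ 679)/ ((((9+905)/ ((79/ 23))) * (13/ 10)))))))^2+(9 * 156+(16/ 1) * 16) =1667.00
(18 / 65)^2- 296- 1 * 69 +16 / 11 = -16892211 / 46475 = -363.47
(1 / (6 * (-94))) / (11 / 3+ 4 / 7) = -7 / 16732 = -0.00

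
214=214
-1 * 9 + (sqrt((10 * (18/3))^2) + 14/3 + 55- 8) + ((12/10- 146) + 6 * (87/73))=-38306/1095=-34.98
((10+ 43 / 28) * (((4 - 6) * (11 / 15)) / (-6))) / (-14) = -3553 / 17640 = -0.20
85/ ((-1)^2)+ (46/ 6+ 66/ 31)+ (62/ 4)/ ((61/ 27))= 1153393/ 11346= 101.66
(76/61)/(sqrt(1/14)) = 76 * sqrt(14)/61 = 4.66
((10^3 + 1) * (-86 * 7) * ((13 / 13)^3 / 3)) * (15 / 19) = -3013010 / 19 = -158579.47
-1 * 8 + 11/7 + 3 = -24/7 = -3.43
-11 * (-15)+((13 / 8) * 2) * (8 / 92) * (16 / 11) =41849 / 253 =165.41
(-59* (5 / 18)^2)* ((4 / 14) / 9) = -1475 / 10206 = -0.14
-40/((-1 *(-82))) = -20/41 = -0.49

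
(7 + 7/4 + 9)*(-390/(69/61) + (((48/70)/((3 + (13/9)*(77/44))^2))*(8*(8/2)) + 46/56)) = -3107578791909/510060880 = -6092.56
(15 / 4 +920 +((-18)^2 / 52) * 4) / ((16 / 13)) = 49331 / 64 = 770.80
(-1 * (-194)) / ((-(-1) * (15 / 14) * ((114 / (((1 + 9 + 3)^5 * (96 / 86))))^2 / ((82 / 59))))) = 1964975387947167232 / 590727765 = 3326363689.62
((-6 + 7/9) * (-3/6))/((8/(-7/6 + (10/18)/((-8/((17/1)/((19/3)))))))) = -28999/65664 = -0.44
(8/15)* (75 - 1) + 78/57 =11638/285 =40.84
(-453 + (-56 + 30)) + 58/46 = -10988/23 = -477.74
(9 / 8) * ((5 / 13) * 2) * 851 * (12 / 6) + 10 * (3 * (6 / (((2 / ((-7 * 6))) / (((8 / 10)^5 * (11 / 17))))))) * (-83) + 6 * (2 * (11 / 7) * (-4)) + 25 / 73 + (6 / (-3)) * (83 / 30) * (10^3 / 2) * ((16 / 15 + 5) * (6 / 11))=273748233946111 / 4658403750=58764.39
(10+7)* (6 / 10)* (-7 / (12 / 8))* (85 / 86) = -2023 / 43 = -47.05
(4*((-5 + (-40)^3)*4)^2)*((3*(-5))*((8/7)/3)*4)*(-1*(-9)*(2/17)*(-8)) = 355337736192000/7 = 50762533741714.29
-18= -18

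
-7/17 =-0.41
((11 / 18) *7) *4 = 17.11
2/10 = 1/5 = 0.20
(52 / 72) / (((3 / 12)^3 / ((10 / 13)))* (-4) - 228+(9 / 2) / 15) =-208 / 65601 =-0.00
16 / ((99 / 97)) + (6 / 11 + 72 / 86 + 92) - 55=20921 / 387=54.06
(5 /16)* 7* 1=35 /16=2.19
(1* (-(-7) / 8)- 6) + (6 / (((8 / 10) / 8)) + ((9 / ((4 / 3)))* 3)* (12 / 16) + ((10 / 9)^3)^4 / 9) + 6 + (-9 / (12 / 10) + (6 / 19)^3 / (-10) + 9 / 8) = 97742544425384153813 / 1394772617320688880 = 70.08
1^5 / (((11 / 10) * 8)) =5 / 44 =0.11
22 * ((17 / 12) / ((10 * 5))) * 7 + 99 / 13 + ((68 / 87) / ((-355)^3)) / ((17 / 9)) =2424476585243 / 202398670500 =11.98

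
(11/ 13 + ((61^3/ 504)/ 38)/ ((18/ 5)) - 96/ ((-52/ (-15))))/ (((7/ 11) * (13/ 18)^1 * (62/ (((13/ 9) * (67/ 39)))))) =-2.05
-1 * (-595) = 595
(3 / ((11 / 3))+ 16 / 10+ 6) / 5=463 / 275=1.68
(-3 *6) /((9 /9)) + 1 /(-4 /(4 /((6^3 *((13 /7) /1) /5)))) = -50579 /2808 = -18.01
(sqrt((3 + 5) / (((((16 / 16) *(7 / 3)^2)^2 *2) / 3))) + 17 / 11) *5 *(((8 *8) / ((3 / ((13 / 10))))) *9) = 22464 *sqrt(3) / 49 + 21216 / 11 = 2722.78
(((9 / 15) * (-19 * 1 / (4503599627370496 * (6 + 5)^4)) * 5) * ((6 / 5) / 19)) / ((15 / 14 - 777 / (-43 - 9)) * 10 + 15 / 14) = -91 / 268694098738150585139200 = -0.00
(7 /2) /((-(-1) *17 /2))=7 /17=0.41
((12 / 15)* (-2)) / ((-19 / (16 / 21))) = 0.06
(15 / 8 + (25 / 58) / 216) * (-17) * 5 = -1998775 / 12528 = -159.54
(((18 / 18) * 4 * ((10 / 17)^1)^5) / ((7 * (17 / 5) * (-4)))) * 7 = -500000 / 24137569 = -0.02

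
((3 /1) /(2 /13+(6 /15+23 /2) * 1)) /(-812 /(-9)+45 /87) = 101790 /37111261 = 0.00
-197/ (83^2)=-197/ 6889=-0.03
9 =9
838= 838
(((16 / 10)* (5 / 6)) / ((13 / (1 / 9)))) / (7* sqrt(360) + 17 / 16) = -1088 / 1584958401 + 14336* sqrt(10) / 528319467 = 0.00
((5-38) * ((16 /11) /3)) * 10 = -160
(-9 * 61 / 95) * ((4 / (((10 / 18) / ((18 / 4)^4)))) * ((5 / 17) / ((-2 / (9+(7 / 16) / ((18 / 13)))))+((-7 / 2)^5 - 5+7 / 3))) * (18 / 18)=18667196330841 / 2067200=9030183.98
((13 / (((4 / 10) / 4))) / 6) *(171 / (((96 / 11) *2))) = 13585 / 64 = 212.27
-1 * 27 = -27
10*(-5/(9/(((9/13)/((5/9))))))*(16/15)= -96/13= -7.38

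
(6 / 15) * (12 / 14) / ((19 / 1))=12 / 665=0.02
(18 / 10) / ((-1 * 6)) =-0.30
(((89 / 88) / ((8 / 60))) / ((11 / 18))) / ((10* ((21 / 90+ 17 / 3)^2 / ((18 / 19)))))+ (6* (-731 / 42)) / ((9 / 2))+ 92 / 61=-1332568316243 / 61509666834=-21.66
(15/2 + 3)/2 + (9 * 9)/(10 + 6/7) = 483/38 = 12.71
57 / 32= 1.78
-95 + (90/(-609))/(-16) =-154265/1624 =-94.99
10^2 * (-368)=-36800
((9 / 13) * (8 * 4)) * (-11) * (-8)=25344 / 13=1949.54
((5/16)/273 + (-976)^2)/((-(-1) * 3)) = 4160851973/13104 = 317525.33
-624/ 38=-312/ 19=-16.42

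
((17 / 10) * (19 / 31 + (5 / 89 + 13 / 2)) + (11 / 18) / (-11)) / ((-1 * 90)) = -6024937 / 44695800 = -0.13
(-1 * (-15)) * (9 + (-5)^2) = 510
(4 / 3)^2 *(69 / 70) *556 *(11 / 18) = 562672 / 945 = 595.42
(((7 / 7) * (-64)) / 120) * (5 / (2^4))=-1 / 6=-0.17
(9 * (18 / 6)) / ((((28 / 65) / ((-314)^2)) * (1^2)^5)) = 6179856.43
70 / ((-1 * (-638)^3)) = 35 / 129847036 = 0.00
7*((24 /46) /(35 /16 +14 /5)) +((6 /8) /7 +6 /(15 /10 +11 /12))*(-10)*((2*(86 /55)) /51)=-14197462 /16588957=-0.86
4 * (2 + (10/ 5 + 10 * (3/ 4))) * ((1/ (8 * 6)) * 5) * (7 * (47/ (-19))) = -37835/ 456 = -82.97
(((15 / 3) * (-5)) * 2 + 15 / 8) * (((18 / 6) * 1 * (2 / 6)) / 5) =-77 / 8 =-9.62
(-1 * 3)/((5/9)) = -27/5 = -5.40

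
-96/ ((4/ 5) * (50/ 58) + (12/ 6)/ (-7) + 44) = -9744/ 4507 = -2.16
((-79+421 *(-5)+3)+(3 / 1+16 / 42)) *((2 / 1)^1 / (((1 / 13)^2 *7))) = -105147.89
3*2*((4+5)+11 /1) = 120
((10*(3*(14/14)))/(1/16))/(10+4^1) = 240/7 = 34.29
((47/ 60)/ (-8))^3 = -103823/ 110592000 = -0.00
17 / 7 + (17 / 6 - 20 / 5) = 53 / 42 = 1.26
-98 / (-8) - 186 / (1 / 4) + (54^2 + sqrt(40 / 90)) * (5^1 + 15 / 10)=218719 / 12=18226.58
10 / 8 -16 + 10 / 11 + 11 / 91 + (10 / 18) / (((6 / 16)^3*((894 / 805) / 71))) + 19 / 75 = 7176732957857 / 10872962100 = 660.05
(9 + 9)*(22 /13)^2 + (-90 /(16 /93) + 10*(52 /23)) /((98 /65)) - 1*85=-1113598471 /3047408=-365.42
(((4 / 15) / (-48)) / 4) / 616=-1 / 443520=-0.00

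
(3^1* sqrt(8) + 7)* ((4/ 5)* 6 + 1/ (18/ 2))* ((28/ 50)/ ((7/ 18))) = 6188/ 125 + 5304* sqrt(2)/ 125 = 109.51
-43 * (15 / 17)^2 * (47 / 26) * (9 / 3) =-1364175 / 7514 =-181.55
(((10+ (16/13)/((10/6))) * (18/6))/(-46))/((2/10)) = -1047/299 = -3.50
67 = 67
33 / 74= 0.45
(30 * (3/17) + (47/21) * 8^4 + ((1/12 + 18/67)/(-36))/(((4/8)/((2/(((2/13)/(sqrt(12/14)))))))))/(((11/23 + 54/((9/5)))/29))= 2184154198/250257 - 2453893 * sqrt(42)/71014104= 8727.42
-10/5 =-2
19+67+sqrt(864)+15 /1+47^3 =12* sqrt(6)+103924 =103953.39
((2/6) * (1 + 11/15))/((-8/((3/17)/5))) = -13/5100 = -0.00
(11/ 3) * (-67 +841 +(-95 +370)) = 11539/ 3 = 3846.33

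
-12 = -12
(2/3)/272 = 1/408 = 0.00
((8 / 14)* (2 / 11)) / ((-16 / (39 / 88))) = -39 / 13552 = -0.00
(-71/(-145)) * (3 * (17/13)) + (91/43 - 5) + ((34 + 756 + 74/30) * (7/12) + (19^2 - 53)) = 2244829607/2917980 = 769.31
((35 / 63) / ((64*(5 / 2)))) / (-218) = -1 / 62784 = -0.00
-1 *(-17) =17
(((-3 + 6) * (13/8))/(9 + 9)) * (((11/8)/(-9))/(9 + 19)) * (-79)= 11297/96768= 0.12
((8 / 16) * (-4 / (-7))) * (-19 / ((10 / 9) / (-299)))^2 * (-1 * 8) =-10456698564 / 175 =-59752563.22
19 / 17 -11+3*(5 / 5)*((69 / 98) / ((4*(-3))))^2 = -25788573 / 2612288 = -9.87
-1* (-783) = 783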